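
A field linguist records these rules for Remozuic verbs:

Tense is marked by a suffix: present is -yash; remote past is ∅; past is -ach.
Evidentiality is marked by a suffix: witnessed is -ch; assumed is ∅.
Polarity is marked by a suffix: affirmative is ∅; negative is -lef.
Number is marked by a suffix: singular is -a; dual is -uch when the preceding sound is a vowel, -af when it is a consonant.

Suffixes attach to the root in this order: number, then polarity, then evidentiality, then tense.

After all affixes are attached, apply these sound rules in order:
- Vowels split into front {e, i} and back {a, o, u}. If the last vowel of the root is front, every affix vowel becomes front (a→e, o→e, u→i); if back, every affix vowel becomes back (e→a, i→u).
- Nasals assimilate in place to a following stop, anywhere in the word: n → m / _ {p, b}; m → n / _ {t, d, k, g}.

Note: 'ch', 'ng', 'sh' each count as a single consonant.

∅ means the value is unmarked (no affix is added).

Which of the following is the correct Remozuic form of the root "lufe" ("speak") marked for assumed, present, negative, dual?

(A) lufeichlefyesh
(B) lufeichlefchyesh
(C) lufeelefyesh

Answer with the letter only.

A

Attach number dual -uch (after vowel 'e') → lufeuch.
Attach polarity negative -lef → lufeuchlef.
evidentiality = assumed: zero marking, form stays lufeuchlef.
Attach tense present -yash → lufeuchlefyash.
Apply vowel harmony: lufeuchlefyash → lufeichlefyesh.
Nasal assimilation: no change.
So the correct form is lufeichlefyesh, option (A).
(C) lufeelefyesh is wrong: it uses singular instead of dual for number.
(B) lufeichlefchyesh is wrong: it uses witnessed instead of assumed for evidentiality.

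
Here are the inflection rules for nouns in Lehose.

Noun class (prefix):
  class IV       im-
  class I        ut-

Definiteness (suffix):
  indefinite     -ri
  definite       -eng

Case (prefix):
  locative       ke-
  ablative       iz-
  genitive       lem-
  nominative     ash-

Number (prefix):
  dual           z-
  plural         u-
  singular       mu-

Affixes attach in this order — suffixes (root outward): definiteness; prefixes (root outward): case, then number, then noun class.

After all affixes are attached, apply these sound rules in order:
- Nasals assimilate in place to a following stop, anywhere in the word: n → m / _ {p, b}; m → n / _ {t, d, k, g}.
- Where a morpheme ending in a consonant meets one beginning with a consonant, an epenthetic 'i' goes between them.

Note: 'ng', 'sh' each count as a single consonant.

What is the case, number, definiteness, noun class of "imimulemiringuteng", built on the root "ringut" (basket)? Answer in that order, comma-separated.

genitive, singular, definite, class IV

Segment: im-mu-lem-ringut-eng.
case: lem- → genitive.
number: mu- → singular.
definiteness: -eng → definite.
noun class: im- → class IV.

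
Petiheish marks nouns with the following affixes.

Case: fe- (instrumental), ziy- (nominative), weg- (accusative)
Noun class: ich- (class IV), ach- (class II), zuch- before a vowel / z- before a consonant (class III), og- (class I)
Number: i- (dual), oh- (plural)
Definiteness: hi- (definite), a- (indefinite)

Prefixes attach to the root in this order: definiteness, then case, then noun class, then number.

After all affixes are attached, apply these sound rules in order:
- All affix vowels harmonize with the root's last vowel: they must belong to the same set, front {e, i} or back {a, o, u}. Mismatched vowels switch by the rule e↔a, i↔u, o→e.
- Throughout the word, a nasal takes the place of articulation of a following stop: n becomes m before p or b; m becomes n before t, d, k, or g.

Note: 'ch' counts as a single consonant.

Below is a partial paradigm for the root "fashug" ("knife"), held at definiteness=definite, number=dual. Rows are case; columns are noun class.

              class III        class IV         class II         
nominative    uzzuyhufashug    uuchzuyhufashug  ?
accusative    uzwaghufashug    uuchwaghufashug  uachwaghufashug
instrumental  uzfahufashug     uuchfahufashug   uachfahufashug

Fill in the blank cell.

uachzuyhufashug

Attach definiteness definite hi- → hifashug.
Attach case nominative ziy- → ziyhifashug.
Attach noun class class II ach- → achziyhifashug.
Attach number dual i- → iachziyhifashug.
Apply vowel harmony: iachziyhifashug → uachzuyhufashug.
Nasal assimilation: no change.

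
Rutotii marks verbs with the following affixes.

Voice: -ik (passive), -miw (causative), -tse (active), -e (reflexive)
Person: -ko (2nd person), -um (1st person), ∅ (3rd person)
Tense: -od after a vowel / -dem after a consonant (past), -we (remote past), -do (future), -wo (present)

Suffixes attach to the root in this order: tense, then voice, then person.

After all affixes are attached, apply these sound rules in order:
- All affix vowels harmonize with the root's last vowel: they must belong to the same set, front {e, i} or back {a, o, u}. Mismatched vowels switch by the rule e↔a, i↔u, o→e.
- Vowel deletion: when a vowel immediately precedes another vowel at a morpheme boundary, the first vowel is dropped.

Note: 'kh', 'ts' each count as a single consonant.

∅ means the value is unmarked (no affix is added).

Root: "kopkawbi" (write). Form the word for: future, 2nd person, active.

Attach tense future -do → kopkawbido.
Attach voice active -tse → kopkawbidotse.
Attach person 2nd person -ko → kopkawbidotseko.
Apply vowel harmony: kopkawbidotseko → kopkawbidetseke.
Vowel deletion: no change.

kopkawbidetseke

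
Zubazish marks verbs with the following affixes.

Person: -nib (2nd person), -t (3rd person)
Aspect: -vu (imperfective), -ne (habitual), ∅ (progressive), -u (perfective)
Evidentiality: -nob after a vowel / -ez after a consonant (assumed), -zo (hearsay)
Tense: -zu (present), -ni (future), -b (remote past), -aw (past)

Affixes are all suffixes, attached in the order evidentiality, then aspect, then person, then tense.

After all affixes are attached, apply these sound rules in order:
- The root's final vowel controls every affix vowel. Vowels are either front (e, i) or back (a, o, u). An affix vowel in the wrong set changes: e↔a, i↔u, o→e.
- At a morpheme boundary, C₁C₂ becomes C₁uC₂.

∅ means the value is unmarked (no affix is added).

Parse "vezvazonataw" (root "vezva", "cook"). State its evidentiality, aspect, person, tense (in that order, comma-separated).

Segment: vezva-zo-ne-t-aw.
evidentiality: -zo → hearsay.
aspect: -ne → habitual.
person: -t → 3rd person.
tense: -aw → past.

hearsay, habitual, 3rd person, past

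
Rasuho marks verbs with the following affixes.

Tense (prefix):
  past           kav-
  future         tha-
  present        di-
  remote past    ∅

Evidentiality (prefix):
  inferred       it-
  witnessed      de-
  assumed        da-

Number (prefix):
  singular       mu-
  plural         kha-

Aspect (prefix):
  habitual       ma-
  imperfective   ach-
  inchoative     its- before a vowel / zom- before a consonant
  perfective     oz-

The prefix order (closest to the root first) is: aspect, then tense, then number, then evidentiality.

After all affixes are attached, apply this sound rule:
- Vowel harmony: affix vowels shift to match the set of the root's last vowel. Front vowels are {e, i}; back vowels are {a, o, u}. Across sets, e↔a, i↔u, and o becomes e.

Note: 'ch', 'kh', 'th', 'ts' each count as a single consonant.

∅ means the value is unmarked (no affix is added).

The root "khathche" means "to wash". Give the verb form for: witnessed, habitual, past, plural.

dekhekevmekhathche

Attach aspect habitual ma- → makhathche.
Attach tense past kav- → kavmakhathche.
Attach number plural kha- → khakavmakhathche.
Attach evidentiality witnessed de- → dekhakavmakhathche.
Apply vowel harmony: dekhakavmakhathche → dekhekevmekhathche.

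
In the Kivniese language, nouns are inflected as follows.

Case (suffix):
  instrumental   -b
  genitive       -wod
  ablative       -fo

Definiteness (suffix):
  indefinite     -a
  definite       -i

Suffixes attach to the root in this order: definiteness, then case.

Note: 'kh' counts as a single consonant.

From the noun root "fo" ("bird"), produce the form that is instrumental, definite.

foib

Attach definiteness definite -i → foi.
Attach case instrumental -b → foib.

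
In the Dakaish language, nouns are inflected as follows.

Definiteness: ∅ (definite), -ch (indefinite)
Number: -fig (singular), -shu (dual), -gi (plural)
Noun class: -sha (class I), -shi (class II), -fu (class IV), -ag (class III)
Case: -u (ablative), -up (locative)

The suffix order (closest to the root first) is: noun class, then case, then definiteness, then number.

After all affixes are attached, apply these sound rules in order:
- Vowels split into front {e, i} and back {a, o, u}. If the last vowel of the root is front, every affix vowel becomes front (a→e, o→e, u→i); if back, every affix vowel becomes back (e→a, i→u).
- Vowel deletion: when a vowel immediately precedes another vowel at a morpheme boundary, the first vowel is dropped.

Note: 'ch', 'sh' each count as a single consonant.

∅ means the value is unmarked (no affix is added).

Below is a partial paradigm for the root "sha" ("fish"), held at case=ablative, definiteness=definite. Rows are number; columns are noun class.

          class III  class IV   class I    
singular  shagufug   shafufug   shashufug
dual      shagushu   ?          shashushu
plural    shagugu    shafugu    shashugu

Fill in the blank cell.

Attach noun class class IV -fu → shafu.
Attach case ablative -u → shafuu.
definiteness = definite: zero marking, form stays shafuu.
Attach number dual -shu → shafuushu.
Vowel harmony: no change.
Apply vowel deletion: shafuushu → shafushu.

shafushu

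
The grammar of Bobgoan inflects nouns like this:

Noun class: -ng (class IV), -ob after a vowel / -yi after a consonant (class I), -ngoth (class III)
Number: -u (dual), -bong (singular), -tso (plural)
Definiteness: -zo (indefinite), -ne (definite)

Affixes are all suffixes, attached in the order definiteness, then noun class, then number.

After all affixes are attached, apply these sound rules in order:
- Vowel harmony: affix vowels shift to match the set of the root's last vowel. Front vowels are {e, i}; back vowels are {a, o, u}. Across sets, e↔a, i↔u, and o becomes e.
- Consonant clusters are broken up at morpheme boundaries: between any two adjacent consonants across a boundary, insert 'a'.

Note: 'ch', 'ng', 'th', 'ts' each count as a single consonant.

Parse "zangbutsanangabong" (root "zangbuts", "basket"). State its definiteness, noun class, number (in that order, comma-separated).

Segment: zangbuts-ne-ng-bong.
definiteness: -ne → definite.
noun class: -ng → class IV.
number: -bong → singular.

definite, class IV, singular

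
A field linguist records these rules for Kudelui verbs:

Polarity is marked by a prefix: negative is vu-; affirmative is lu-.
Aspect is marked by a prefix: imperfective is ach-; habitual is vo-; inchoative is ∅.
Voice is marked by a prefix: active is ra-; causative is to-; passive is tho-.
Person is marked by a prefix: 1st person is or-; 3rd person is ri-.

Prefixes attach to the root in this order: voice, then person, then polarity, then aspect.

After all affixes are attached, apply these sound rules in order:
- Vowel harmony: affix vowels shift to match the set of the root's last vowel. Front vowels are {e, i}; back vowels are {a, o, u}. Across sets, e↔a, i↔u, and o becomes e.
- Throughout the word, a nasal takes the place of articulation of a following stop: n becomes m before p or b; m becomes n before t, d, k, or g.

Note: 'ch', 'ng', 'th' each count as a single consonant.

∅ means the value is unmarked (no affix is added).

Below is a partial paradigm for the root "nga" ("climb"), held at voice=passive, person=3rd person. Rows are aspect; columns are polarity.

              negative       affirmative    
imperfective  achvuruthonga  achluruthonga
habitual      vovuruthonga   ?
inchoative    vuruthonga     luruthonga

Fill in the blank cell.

voluruthonga

Attach voice passive tho- → thonga.
Attach person 3rd person ri- → rithonga.
Attach polarity affirmative lu- → lurithonga.
Attach aspect habitual vo- → volurithonga.
Apply vowel harmony: volurithonga → voluruthonga.
Nasal assimilation: no change.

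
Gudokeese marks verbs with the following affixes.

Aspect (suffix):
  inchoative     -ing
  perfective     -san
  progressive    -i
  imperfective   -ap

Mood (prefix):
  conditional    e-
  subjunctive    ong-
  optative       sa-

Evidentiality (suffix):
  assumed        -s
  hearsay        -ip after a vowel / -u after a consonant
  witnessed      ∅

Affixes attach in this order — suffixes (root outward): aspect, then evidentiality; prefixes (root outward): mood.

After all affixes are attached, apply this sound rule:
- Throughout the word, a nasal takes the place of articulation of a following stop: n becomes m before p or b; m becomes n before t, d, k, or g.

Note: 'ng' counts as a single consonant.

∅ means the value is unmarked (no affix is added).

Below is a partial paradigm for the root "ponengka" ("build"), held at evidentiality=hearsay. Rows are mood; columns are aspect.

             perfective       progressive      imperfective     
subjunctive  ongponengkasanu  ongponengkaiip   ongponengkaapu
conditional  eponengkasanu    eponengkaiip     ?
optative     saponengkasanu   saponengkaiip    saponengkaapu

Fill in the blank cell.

Attach aspect imperfective -ap → ponengkaap.
Attach evidentiality hearsay -u (after consonant 'p') → ponengkaapu.
Attach mood conditional e- → eponengkaapu.
Nasal assimilation: no change.

eponengkaapu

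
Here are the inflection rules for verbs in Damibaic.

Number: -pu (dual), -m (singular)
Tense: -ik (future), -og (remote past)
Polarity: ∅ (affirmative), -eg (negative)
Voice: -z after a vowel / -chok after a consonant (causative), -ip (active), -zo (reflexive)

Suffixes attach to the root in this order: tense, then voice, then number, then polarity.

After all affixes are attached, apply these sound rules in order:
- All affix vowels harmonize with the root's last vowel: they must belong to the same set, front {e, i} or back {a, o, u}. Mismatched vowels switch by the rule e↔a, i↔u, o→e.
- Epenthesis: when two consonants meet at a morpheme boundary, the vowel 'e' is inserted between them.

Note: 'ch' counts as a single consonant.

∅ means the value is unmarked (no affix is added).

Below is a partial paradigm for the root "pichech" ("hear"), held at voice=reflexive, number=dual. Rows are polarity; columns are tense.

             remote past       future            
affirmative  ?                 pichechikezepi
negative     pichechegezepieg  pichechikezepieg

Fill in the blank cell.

pichechegezepi

Attach tense remote past -og → pichechog.
Attach voice reflexive -zo → pichechogzo.
Attach number dual -pu → pichechogzopu.
polarity = affirmative: zero marking, form stays pichechogzopu.
Apply vowel harmony: pichechogzopu → pichechegzepi.
Apply epenthesis: pichechegzepi → pichechegezepi.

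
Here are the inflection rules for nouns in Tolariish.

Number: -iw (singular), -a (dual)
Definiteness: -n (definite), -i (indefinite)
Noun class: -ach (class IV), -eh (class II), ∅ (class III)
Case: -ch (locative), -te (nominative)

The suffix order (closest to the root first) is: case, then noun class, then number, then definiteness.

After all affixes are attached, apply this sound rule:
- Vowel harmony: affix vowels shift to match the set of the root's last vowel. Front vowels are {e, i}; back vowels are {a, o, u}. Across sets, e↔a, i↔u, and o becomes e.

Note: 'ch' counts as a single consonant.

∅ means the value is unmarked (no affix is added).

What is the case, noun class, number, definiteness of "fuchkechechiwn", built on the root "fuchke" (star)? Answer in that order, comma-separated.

Segment: fuchke-ch-ach-iw-n.
case: -ch → locative.
noun class: -ach → class IV.
number: -iw → singular.
definiteness: -n → definite.

locative, class IV, singular, definite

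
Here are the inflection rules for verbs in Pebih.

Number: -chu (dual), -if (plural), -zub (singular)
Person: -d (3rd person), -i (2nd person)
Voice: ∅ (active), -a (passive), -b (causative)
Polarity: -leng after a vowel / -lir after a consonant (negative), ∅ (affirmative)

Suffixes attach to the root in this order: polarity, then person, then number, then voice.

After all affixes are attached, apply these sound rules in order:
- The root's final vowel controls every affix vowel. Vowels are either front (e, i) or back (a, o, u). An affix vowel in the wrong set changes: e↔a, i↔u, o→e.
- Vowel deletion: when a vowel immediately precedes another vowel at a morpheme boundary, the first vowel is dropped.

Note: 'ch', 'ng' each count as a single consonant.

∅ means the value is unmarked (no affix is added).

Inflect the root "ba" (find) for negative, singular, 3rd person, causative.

Attach polarity negative -leng (after vowel 'a') → baleng.
Attach person 3rd person -d → balengd.
Attach number singular -zub → balengdzub.
Attach voice causative -b → balengdzubb.
Apply vowel harmony: balengdzubb → balangdzubb.
Vowel deletion: no change.

balangdzubb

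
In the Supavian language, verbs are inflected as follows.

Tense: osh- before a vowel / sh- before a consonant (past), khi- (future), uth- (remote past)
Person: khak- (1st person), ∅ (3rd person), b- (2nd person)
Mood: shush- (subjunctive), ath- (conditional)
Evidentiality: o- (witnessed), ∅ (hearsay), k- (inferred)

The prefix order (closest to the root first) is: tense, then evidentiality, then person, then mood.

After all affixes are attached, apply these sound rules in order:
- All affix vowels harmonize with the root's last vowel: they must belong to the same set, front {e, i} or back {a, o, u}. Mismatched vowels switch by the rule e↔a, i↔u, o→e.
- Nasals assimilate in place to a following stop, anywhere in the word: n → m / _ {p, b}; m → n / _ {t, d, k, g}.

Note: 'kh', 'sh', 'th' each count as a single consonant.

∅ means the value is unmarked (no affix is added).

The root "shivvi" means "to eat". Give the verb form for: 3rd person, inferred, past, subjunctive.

Attach tense past sh- (before consonant 'sh') → shshivvi.
Attach evidentiality inferred k- → kshshivvi.
person = 3rd person: zero marking, form stays kshshivvi.
Attach mood subjunctive shush- → shushkshshivvi.
Apply vowel harmony: shushkshshivvi → shishkshshivvi.
Nasal assimilation: no change.

shishkshshivvi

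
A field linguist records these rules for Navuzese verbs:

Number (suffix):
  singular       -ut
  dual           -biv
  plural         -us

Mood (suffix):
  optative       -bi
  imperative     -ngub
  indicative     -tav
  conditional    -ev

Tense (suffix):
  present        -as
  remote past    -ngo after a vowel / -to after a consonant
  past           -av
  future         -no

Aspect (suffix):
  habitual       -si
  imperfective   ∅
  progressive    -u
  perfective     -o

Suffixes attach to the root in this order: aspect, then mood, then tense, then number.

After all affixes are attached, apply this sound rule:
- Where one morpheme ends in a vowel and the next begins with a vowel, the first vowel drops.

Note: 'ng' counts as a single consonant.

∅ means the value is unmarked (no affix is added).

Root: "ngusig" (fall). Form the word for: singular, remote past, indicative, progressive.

Attach aspect progressive -u → ngusigu.
Attach mood indicative -tav → ngusigutav.
Attach tense remote past -to (after consonant 'v') → ngusigutavto.
Attach number singular -ut → ngusigutavtout.
Apply vowel deletion: ngusigutavtout → ngusigutavtut.

ngusigutavtut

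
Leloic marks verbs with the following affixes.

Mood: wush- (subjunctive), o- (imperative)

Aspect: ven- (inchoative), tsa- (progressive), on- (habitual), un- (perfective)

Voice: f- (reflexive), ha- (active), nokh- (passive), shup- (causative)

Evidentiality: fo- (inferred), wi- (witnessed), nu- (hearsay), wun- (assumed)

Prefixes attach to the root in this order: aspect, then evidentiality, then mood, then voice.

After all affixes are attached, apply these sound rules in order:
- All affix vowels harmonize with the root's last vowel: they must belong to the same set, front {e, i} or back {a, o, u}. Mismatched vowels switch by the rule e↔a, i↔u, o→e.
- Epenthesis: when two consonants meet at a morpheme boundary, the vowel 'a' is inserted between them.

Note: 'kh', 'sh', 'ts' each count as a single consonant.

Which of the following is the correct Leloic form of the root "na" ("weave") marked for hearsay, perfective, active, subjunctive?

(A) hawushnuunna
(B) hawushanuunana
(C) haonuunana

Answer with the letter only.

B

Attach aspect perfective un- → unna.
Attach evidentiality hearsay nu- → nuunna.
Attach mood subjunctive wush- → wushnuunna.
Attach voice active ha- → hawushnuunna.
Vowel harmony: no change.
Apply epenthesis: hawushnuunna → hawushanuunana.
So the correct form is hawushanuunana, option (B).
(A) hawushnuunna is wrong: it fails to apply the sound rule(s).
(C) haonuunana is wrong: it uses imperative instead of subjunctive for mood.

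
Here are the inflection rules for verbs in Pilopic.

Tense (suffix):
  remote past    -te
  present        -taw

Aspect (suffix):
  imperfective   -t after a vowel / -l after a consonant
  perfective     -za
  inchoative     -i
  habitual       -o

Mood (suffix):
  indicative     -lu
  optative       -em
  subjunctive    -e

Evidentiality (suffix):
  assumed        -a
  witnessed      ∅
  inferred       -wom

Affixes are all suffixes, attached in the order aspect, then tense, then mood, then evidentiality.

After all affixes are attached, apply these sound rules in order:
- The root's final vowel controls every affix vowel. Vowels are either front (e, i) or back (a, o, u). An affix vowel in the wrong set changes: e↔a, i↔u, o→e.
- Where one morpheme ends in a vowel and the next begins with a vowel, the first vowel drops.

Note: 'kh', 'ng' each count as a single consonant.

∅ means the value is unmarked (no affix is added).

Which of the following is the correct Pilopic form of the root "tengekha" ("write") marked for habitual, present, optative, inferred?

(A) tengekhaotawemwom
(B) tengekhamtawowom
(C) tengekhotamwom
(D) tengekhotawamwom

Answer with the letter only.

D

Attach aspect habitual -o → tengekhao.
Attach tense present -taw → tengekhaotaw.
Attach mood optative -em → tengekhaotawem.
Attach evidentiality inferred -wom → tengekhaotawemwom.
Apply vowel harmony: tengekhaotawemwom → tengekhaotawamwom.
Apply vowel deletion: tengekhaotawamwom → tengekhotawamwom.
So the correct form is tengekhotawamwom, option (D).
(A) tengekhaotawemwom is wrong: it fails to apply the sound rule(s).
(B) tengekhamtawowom is wrong: it has the affixes in the wrong order.
(C) tengekhotamwom is wrong: it uses remote past instead of present for tense.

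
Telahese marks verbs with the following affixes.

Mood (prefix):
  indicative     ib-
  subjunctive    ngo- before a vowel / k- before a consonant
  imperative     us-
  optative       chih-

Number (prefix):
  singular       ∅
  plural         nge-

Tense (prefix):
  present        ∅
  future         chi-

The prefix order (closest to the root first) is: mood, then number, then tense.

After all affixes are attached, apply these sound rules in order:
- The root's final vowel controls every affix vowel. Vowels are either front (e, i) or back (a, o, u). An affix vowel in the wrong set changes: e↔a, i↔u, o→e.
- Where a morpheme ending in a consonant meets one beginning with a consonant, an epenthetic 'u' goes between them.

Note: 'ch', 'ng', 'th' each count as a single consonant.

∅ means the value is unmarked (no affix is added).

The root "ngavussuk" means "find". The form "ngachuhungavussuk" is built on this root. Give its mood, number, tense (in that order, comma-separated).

Segment: nge-chih-ngavussuk.
mood: chih- → optative.
number: nge- → plural.
tense: ∅ → present.

optative, plural, present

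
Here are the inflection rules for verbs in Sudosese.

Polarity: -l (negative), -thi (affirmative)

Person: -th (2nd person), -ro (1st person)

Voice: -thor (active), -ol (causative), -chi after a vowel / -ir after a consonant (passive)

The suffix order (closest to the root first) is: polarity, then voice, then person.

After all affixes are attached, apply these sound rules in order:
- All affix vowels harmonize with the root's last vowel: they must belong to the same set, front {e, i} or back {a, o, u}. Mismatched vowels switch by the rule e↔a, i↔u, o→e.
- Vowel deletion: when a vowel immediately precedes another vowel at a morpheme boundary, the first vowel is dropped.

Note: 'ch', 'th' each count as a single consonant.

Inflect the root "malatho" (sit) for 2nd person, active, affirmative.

Attach polarity affirmative -thi → malathothi.
Attach voice active -thor → malathothithor.
Attach person 2nd person -th → malathothithorth.
Apply vowel harmony: malathothithorth → malathothuthorth.
Vowel deletion: no change.

malathothuthorth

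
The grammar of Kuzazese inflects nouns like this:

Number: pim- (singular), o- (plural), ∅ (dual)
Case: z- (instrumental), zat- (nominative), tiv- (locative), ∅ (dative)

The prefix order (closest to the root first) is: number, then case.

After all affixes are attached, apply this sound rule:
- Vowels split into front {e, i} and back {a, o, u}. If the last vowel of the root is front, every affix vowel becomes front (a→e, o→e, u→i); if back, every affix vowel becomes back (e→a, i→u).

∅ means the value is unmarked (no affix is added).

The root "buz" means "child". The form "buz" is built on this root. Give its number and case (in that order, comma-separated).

dual, dative

Segment: buz.
number: ∅ → dual.
case: ∅ → dative.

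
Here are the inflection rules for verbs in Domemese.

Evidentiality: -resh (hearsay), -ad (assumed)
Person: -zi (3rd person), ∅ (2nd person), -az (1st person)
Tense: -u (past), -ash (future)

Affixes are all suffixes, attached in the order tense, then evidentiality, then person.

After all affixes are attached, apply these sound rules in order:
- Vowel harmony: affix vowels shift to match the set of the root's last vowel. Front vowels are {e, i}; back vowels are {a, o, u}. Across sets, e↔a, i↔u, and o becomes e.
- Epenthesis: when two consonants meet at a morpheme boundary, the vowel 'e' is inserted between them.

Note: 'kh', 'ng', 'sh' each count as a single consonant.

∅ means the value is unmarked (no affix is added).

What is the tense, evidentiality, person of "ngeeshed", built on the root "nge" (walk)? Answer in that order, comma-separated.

future, assumed, 2nd person

Segment: nge-ash-ad.
tense: -ash → future.
evidentiality: -ad → assumed.
person: ∅ → 2nd person.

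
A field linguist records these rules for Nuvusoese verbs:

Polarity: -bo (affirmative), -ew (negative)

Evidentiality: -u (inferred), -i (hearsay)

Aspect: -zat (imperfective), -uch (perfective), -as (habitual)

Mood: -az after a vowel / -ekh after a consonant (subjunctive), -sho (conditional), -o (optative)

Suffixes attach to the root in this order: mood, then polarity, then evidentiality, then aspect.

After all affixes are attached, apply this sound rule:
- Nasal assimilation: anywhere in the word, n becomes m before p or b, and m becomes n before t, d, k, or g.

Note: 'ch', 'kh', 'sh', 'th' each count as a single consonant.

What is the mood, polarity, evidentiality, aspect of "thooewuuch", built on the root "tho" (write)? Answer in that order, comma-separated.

Segment: tho-o-ew-u-uch.
mood: -o → optative.
polarity: -ew → negative.
evidentiality: -u → inferred.
aspect: -uch → perfective.

optative, negative, inferred, perfective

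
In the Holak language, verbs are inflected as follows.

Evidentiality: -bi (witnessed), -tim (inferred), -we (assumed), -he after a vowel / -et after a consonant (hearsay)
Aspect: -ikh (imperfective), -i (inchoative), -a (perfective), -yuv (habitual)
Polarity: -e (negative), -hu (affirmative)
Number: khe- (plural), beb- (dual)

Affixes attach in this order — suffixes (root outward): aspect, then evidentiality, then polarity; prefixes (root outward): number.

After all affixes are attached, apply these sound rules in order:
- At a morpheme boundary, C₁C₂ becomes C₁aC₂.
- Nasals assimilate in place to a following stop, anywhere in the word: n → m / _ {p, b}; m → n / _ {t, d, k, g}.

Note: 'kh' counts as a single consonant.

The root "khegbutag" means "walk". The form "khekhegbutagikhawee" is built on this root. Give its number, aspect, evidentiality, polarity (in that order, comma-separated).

plural, imperfective, assumed, negative

Segment: khe-khegbutag-ikh-we-e.
number: khe- → plural.
aspect: -ikh → imperfective.
evidentiality: -we → assumed.
polarity: -e → negative.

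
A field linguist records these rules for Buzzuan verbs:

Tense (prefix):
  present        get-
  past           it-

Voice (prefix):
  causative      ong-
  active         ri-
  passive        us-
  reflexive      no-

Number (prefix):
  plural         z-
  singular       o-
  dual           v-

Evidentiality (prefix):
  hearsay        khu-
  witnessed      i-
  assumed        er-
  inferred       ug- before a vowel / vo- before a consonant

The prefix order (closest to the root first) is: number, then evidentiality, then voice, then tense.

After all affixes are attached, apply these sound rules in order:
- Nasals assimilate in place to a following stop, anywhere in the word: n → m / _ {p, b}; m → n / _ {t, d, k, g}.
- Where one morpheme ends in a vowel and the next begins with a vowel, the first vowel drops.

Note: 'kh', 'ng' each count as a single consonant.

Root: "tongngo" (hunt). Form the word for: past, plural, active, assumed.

Attach number plural z- → ztongngo.
Attach evidentiality assumed er- → erztongngo.
Attach voice active ri- → rierztongngo.
Attach tense past it- → itrierztongngo.
Nasal assimilation: no change.
Apply vowel deletion: itrierztongngo → itrerztongngo.

itrerztongngo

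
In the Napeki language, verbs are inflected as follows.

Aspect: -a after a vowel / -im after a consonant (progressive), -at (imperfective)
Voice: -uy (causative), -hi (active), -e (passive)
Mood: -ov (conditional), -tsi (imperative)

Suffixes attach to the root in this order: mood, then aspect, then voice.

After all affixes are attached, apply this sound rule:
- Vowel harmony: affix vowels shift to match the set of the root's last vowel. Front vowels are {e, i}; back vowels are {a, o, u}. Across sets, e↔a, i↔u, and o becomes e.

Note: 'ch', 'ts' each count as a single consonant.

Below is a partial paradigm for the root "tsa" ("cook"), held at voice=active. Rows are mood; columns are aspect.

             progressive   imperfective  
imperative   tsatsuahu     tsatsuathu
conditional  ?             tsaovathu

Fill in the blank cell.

Attach mood conditional -ov → tsaov.
Attach aspect progressive -im (after consonant 'v') → tsaovim.
Attach voice active -hi → tsaovimhi.
Apply vowel harmony: tsaovimhi → tsaovumhu.

tsaovumhu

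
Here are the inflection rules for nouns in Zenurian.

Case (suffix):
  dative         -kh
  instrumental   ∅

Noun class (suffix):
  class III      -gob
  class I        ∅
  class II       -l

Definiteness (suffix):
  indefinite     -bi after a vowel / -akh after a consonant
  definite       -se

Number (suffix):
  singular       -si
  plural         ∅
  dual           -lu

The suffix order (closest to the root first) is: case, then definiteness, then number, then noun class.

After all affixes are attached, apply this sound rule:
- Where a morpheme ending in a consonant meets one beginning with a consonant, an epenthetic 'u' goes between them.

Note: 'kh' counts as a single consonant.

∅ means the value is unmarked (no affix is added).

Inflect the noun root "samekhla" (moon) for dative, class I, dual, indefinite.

samekhlakhakhulu

Attach case dative -kh → samekhlakh.
Attach definiteness indefinite -akh (after consonant 'kh') → samekhlakhakh.
Attach number dual -lu → samekhlakhakhlu.
noun class = class I: zero marking, form stays samekhlakhakhlu.
Apply epenthesis: samekhlakhakhlu → samekhlakhakhulu.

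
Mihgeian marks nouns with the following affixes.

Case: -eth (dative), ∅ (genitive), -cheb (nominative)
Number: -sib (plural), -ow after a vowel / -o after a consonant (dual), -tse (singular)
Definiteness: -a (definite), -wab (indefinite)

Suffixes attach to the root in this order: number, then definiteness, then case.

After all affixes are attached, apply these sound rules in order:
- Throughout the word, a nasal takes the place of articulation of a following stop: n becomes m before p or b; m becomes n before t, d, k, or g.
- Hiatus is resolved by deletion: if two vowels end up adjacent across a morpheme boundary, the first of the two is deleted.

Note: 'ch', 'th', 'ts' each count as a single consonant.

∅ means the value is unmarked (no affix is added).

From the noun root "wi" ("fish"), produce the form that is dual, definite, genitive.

Attach number dual -ow (after vowel 'i') → wiow.
Attach definiteness definite -a → wiowa.
case = genitive: zero marking, form stays wiowa.
Nasal assimilation: no change.
Apply vowel deletion: wiowa → wowa.

wowa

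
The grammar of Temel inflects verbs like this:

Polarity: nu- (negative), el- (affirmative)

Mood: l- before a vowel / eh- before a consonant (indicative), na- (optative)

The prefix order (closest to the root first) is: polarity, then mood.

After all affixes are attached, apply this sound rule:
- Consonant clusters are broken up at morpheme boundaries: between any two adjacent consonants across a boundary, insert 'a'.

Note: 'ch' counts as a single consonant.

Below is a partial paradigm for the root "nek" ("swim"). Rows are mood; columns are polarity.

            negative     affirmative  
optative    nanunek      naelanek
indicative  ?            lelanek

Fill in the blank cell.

ehanunek

Attach polarity negative nu- → nunek.
Attach mood indicative eh- (before consonant 'n') → ehnunek.
Apply epenthesis: ehnunek → ehanunek.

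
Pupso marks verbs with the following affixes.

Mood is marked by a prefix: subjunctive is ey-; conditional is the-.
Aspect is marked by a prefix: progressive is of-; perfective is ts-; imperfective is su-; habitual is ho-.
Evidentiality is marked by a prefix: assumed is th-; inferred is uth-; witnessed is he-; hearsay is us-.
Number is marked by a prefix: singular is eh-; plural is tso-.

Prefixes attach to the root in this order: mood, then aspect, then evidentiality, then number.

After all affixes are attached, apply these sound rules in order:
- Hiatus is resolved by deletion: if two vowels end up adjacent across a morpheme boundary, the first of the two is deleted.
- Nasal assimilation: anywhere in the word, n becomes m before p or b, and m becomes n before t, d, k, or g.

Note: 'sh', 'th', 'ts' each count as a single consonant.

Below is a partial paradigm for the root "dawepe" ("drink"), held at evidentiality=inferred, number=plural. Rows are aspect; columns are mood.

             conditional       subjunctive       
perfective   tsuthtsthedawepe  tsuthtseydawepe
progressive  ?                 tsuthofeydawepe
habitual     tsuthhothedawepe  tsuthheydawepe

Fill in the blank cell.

tsuthofthedawepe

Attach mood conditional the- → thedawepe.
Attach aspect progressive of- → ofthedawepe.
Attach evidentiality inferred uth- → uthofthedawepe.
Attach number plural tso- → tsouthofthedawepe.
Apply vowel deletion: tsouthofthedawepe → tsuthofthedawepe.
Nasal assimilation: no change.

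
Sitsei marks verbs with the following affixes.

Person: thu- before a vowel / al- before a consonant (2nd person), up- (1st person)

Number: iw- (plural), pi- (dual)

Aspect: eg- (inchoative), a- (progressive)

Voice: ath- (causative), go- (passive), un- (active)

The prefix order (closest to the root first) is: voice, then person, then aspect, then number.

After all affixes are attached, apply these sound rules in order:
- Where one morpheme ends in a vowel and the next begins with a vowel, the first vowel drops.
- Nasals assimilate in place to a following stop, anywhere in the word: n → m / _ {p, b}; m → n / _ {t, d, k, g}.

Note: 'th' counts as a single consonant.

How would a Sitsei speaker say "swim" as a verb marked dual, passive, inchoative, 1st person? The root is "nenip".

Attach voice passive go- → gonenip.
Attach person 1st person up- → upgonenip.
Attach aspect inchoative eg- → egupgonenip.
Attach number dual pi- → piegupgonenip.
Apply vowel deletion: piegupgonenip → pegupgonenip.
Nasal assimilation: no change.

pegupgonenip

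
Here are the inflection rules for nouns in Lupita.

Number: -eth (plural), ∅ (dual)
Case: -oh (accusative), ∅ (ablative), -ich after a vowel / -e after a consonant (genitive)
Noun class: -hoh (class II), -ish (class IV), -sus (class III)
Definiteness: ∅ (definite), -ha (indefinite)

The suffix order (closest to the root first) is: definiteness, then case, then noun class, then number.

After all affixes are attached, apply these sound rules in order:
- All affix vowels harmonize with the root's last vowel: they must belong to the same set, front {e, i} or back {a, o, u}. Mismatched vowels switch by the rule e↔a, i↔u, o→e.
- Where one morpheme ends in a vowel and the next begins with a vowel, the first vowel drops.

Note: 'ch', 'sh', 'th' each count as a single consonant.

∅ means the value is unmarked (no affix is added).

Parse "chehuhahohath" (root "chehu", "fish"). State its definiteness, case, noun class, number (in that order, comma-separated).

indefinite, ablative, class II, plural

Segment: chehu-ha-hoh-eth.
definiteness: -ha → indefinite.
case: ∅ → ablative.
noun class: -hoh → class II.
number: -eth → plural.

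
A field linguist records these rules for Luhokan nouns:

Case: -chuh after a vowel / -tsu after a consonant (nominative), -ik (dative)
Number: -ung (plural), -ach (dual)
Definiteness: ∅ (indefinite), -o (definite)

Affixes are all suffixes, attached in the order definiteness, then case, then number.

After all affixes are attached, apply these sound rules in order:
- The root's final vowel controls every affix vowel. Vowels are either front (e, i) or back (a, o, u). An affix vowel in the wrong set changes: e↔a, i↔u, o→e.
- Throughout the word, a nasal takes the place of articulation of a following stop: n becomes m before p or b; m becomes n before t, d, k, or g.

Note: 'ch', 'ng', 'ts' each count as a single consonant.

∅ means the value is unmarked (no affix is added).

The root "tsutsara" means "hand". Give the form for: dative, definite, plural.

Attach definiteness definite -o → tsutsarao.
Attach case dative -ik → tsutsaraoik.
Attach number plural -ung → tsutsaraoikung.
Apply vowel harmony: tsutsaraoikung → tsutsaraoukung.
Nasal assimilation: no change.

tsutsaraoukung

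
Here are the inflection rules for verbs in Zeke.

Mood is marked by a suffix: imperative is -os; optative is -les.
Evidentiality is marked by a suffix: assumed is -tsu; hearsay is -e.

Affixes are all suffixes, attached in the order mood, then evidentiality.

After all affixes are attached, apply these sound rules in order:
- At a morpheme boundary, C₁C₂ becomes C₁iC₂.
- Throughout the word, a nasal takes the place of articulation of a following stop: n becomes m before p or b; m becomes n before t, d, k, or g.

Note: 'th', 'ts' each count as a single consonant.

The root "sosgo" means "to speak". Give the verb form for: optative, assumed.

sosgolesitsu

Attach mood optative -les → sosgoles.
Attach evidentiality assumed -tsu → sosgolestsu.
Apply epenthesis: sosgolestsu → sosgolesitsu.
Nasal assimilation: no change.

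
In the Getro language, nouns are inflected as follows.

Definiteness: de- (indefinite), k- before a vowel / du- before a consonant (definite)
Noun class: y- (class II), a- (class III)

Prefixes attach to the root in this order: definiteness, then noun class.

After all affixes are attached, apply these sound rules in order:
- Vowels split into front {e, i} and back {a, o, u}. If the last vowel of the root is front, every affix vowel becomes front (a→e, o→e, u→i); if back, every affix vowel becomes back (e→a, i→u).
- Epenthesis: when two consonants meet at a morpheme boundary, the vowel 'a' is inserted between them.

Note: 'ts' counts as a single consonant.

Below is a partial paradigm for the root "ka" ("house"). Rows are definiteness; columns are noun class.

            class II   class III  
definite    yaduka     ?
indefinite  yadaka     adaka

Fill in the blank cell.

Attach definiteness definite du- (before consonant 'k') → duka.
Attach noun class class III a- → aduka.
Vowel harmony: no change.
Epenthesis: no change.

aduka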